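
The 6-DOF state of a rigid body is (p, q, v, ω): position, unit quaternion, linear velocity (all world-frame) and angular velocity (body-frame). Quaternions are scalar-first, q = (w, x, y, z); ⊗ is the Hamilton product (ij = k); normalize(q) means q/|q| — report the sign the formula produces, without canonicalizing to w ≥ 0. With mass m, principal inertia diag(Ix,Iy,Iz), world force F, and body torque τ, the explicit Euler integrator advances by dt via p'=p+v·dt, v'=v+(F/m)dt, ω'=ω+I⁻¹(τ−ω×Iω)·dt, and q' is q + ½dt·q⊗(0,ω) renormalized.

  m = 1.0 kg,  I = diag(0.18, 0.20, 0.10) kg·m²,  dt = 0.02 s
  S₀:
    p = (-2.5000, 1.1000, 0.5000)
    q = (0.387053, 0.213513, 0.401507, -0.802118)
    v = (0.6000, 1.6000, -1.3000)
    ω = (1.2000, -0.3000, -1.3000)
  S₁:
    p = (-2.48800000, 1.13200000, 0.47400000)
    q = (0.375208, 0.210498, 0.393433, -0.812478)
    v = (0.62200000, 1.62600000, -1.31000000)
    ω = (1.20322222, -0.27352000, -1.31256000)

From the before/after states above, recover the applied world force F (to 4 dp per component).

Δv = v₁−v₀ = (0.02200000, 0.02600000, -0.01000000)
F = m·Δv/dt = (1.1000, 1.3000, -0.5000)

F = (1.1000, 1.3000, -0.5000)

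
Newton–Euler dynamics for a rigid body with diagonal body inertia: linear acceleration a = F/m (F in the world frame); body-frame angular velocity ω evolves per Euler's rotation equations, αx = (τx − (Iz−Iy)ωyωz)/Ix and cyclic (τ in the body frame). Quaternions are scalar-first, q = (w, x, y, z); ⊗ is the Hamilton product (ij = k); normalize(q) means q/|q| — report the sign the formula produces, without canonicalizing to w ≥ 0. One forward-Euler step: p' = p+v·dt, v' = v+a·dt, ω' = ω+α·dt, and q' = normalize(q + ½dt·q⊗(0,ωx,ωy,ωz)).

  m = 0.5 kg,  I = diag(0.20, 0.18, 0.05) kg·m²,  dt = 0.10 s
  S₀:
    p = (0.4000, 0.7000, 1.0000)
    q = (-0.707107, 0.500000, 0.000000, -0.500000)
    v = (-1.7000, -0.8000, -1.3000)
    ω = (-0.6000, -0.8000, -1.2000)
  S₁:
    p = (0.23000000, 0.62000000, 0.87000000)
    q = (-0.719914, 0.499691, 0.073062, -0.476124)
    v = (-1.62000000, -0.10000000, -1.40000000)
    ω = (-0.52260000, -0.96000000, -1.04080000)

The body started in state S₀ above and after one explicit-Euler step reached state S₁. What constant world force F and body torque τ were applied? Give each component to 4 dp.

F = (0.4000, 3.5000, -0.5000)
τ = (0.0300, -0.1800, 0.0700)

Δv = v₁−v₀ = (0.08000000, 0.70000000, -0.10000000)
F = m·Δv/dt = (0.4000, 3.5000, -0.5000)
Δω = ω₁−ω₀ = (0.07740000, -0.16000000, 0.15920000)
ω₀×(Iω₀) = (-0.1248, 0.1080, -0.0096)
I·α + gyro = (0.0300, -0.1800, 0.0700)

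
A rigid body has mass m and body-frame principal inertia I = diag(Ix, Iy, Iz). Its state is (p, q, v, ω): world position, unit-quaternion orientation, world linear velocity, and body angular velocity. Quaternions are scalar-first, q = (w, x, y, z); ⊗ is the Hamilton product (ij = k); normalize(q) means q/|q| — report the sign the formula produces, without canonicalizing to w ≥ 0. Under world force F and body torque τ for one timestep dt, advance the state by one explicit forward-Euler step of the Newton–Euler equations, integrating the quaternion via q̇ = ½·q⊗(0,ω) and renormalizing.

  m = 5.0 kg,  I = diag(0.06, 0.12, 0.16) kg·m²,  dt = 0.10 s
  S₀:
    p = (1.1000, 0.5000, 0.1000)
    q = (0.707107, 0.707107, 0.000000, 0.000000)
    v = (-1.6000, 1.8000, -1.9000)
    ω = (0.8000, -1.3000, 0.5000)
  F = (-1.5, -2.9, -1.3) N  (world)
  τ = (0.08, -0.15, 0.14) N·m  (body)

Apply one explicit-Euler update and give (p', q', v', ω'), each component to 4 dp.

p + v·dt = (0.9400, 0.6800, -0.0900)
v + (F/m)dt = (-1.6300, 1.7420, -1.9260)
gyro term ω×Iω = (-0.0260, -0.0400, -0.0624)
(τ − ω×Iω)/I = (1.7667, -0.9167, 1.2650)
new body rate ω' = (0.9767, -1.3917, 0.6265)
Hamilton product q⊗(0,ω) = (-0.5656856, 0.5656856, -1.2727926, -0.5656856)
updated quaternion q' = (0.6766, 0.7330, -0.0634, -0.0282)

p' = (0.9400, 0.6800, -0.0900)
q' = (0.6766, 0.7330, -0.0634, -0.0282)
v' = (-1.6300, 1.7420, -1.9260)
ω' = (0.9767, -1.3917, 0.6265)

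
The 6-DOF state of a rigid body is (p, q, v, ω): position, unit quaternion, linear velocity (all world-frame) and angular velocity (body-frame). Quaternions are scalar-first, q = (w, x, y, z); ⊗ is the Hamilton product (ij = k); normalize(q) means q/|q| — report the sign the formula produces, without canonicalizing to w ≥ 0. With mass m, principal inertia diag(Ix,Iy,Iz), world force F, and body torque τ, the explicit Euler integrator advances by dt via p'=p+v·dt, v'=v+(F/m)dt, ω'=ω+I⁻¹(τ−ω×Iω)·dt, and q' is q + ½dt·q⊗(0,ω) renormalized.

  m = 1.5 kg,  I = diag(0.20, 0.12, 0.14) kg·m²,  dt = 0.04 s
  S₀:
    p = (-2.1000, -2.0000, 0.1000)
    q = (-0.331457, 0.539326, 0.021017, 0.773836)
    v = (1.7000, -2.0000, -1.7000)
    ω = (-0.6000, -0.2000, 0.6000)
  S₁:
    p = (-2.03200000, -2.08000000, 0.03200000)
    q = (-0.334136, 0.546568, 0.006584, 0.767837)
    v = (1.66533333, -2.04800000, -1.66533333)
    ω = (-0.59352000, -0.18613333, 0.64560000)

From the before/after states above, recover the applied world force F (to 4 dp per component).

Δv = v₁−v₀ = (-0.03466667, -0.04800000, 0.03466667)
m·(v₁−v₀)/dt = (-1.3000, -1.8000, 1.3000)

F = (-1.3000, -1.8000, 1.3000)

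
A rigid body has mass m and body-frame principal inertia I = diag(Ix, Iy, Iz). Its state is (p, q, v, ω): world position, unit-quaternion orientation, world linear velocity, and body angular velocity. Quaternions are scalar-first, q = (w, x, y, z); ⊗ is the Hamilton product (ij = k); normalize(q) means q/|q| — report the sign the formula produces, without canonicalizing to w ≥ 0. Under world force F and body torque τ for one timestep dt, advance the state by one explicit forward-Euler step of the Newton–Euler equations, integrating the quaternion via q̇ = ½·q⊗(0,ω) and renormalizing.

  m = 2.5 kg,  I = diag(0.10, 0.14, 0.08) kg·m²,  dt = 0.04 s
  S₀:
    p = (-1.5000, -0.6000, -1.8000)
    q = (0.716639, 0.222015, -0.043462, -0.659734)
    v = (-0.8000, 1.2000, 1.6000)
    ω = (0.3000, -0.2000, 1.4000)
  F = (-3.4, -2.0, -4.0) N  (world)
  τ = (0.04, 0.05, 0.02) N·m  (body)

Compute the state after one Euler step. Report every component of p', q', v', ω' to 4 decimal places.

(τ − ω×Iω)/I = (0.2320, 0.2971, 0.2800)
new body rate ω' = (0.3093, -0.1881, 1.4112)
Hamilton product q⊗(0,ω) = (0.8483307, 0.0221981, -0.6520690, 0.9719302)
q + ½dt·q⊗(0,ω), renormalized = (0.7333, 0.2224, -0.0565, -0.6400)
a = F/m = (-1.3600, -0.8000, -1.6000)
p + v·dt = (-1.5320, -0.5520, -1.7360)
v' = v + a·dt = (-0.8544, 1.1680, 1.5360)

p' = (-1.5320, -0.5520, -1.7360)
q' = (0.7333, 0.2224, -0.0565, -0.6400)
v' = (-0.8544, 1.1680, 1.5360)
ω' = (0.3093, -0.1881, 1.4112)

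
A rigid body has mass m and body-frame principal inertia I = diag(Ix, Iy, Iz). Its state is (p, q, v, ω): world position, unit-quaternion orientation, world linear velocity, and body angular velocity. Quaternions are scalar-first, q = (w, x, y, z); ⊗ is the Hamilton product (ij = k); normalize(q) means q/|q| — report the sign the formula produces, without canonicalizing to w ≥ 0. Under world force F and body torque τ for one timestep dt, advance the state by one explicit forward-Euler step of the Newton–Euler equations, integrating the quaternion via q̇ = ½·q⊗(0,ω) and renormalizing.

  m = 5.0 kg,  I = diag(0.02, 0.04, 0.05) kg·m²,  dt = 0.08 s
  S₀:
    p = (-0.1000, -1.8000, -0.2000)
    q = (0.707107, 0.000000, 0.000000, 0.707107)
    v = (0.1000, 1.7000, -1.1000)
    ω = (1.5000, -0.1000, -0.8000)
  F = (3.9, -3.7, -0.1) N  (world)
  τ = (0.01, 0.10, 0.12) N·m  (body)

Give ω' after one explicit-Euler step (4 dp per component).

ω' = (1.5368, 0.0280, -0.6032)

ω×(Iω) gyroscopic = (0.0008, 0.0360, -0.0030)
angular accel α = (0.4600, 1.6000, 2.4600)
ω' = ω + α·dt = (1.5368, 0.0280, -0.6032)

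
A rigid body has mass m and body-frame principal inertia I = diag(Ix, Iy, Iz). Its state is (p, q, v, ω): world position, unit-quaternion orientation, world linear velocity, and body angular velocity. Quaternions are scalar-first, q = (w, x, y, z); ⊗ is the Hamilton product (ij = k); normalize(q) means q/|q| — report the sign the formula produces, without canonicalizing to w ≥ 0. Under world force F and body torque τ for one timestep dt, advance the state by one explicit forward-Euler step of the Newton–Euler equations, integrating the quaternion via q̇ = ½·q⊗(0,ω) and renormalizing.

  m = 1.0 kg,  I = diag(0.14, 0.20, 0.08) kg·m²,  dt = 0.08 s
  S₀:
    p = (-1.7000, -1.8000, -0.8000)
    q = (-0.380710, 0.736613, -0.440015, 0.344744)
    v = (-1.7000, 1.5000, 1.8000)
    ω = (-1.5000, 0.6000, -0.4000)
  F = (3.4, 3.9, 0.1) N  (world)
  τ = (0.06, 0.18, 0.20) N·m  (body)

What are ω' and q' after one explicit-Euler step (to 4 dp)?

ω' = (-1.4822, 0.6576, -0.1460)
q' = (-0.3197, 0.7565, -0.4570, 0.3414)

gyro term ω×Iω = (0.0288, 0.0360, -0.0540)
α = I⁻¹(τ − ω×Iω) = (0.2229, 0.7200, 3.1750)
ω + α·dt = (-1.4822, 0.6576, -0.1460)
2q̇ = q⊗(0,ω) = (1.5068261, 0.5402246, -0.4508968, -0.0657707)
updated quaternion q' = (-0.3197, 0.7565, -0.4570, 0.3414)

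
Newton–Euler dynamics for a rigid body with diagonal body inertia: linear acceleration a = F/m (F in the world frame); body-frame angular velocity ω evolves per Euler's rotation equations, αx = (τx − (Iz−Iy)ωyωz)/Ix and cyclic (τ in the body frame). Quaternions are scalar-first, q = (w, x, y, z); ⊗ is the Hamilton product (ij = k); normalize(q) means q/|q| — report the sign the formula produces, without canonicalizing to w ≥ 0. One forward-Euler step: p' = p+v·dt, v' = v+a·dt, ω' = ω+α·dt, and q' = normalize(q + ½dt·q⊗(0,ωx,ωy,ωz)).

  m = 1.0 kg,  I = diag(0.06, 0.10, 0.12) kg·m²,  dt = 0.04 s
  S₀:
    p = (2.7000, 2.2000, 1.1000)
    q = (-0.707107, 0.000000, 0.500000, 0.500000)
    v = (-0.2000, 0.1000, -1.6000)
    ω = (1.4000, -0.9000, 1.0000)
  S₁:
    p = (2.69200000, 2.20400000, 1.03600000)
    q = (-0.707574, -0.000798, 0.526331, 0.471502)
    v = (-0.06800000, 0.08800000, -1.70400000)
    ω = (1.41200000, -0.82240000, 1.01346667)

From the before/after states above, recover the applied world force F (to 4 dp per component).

v₁ − v₀ = (0.13200000, -0.01200000, -0.10400000)
applied force F = (3.3000, -0.3000, -2.6000)

F = (3.3000, -0.3000, -2.6000)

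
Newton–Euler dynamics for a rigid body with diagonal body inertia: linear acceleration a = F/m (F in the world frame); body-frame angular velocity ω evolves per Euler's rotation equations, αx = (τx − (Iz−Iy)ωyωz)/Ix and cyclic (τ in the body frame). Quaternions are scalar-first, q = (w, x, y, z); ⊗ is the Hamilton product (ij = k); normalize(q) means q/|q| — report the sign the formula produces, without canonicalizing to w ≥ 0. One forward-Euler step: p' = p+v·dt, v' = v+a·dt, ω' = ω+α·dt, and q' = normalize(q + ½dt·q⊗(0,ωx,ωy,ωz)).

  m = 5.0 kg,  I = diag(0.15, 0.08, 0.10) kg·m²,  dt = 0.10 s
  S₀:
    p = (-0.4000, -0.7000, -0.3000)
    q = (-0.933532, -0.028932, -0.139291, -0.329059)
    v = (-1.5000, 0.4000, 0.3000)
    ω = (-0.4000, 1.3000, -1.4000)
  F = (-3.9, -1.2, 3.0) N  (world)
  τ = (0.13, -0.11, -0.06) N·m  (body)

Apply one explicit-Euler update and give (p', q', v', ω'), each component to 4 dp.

p' = (-0.5500, -0.6600, -0.2700)
q' = (-0.9436, 0.0208, -0.1945, -0.2671)
v' = (-1.5780, 0.3760, 0.3600)
ω' = (-0.2891, 1.1275, -1.4964)

a = (-0.7800, -0.2400, 0.6000)
p + v·dt = (-0.5500, -0.6600, -0.2700)
v' = v + a·dt = (-1.5780, 0.3760, 0.3600)
(τ − ω×Iω)/I = (1.1093, -1.7250, -0.9640)
ω + α·dt = (-0.2891, 1.1275, -1.4964)
2q̇ = q⊗(0,ω) = (-0.2911771, 0.9961969, -1.1224728, 1.2136168)
updated quaternion q' = (-0.9436, 0.0208, -0.1945, -0.2671)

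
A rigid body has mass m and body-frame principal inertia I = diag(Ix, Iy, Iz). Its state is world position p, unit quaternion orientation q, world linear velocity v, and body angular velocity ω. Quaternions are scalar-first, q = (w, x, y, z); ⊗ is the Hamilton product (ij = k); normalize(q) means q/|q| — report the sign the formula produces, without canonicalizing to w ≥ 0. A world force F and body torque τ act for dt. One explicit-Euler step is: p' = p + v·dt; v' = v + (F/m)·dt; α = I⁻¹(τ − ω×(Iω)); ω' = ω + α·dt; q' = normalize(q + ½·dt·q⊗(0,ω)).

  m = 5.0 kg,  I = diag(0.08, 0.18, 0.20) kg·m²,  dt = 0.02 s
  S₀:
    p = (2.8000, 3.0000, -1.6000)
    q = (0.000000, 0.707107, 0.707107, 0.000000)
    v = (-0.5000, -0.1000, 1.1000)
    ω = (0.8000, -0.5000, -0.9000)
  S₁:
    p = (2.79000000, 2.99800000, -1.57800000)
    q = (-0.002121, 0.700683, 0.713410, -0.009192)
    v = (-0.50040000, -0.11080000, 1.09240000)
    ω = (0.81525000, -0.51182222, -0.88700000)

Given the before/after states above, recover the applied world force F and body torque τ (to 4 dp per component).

F = (-0.1000, -2.7000, -1.9000)
τ = (0.0700, -0.0200, 0.0900)

Δv = v₁−v₀ = (-0.00040000, -0.01080000, -0.00760000)
F = m·Δv/dt = (-0.1000, -2.7000, -1.9000)
Δω = ω₁−ω₀ = (0.01525000, -0.01182222, 0.01300000)
gyro term ω₀×Iω₀ = (0.0090, 0.0864, -0.0400)
τ = I·(Δω/dt) + ω₀×(Iω₀) = (0.0700, -0.0200, 0.0900)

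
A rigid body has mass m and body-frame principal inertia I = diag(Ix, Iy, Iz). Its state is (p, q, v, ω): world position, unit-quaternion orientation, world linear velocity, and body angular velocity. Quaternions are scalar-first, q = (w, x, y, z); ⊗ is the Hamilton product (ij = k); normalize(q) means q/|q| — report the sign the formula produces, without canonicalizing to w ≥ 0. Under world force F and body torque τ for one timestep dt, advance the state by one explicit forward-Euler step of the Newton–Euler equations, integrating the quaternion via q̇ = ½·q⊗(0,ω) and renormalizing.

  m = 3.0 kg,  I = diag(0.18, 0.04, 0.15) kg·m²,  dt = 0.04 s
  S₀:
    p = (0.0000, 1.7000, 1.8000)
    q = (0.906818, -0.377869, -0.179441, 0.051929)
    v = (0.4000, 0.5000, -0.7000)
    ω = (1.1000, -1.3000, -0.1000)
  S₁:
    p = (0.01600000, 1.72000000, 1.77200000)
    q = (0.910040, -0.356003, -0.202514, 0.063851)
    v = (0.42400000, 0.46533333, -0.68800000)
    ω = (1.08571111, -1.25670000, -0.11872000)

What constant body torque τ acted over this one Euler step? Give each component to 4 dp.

ω₁ − ω₀ = (-0.01428889, 0.04330000, -0.01872000)
ω₀×(Iω₀) = (0.0143, -0.0033, 0.2002)
I·α + gyro = (-0.0500, 0.0400, 0.1300)

τ = (-0.0500, 0.0400, 0.1300)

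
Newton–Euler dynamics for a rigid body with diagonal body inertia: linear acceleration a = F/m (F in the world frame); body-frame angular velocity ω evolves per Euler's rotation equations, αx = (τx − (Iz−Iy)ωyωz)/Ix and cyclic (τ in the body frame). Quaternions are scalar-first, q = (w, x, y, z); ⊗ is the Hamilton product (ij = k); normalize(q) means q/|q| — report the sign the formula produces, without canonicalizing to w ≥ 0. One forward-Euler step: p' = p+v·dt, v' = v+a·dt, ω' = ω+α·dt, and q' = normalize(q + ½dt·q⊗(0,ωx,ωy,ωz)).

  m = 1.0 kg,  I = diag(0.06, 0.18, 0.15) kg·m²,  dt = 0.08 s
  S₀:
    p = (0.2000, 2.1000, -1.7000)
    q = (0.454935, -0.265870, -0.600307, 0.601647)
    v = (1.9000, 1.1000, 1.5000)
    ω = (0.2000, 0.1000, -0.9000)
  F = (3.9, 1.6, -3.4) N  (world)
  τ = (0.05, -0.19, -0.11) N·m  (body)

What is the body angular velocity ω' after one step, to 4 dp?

ω×(Iω) gyroscopic = (0.0027, 0.0162, 0.0024)
angular accel α = (0.7883, -1.1456, -0.7493)
new body rate ω' = (0.2631, 0.0084, -0.9599)

ω' = (0.2631, 0.0084, -0.9599)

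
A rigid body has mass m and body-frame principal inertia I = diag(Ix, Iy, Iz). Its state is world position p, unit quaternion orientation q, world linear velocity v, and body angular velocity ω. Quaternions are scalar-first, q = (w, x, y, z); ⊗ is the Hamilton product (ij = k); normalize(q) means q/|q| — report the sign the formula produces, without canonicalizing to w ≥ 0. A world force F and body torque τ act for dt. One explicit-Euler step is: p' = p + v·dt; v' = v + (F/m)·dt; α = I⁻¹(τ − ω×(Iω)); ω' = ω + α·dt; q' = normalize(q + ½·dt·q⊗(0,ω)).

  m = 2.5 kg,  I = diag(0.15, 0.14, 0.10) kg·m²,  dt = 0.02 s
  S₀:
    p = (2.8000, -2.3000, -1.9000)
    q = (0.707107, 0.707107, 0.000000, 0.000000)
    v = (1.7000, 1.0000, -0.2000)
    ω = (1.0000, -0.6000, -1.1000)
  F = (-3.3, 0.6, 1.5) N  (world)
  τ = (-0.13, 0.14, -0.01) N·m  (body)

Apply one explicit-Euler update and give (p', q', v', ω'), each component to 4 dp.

precession coupling ω×(Iω) = (-0.0264, -0.0550, 0.0060)
angular accel α = (-0.6907, 1.3929, -0.1600)
new body rate ω' = (0.9862, -0.5721, -1.1032)
q⊗(0,ω) = (-0.7071070, 0.7071070, 0.3535535, -1.2020819)
q + ½dt·q⊗(0,ω), renormalized = (0.6999, 0.7141, 0.0035, -0.0120)
a = (-1.3200, 0.2400, 0.6000)
p + v·dt = (2.8340, -2.2800, -1.9040)
new velocity v' = (1.6736, 1.0048, -0.1880)

p' = (2.8340, -2.2800, -1.9040)
q' = (0.6999, 0.7141, 0.0035, -0.0120)
v' = (1.6736, 1.0048, -0.1880)
ω' = (0.9862, -0.5721, -1.1032)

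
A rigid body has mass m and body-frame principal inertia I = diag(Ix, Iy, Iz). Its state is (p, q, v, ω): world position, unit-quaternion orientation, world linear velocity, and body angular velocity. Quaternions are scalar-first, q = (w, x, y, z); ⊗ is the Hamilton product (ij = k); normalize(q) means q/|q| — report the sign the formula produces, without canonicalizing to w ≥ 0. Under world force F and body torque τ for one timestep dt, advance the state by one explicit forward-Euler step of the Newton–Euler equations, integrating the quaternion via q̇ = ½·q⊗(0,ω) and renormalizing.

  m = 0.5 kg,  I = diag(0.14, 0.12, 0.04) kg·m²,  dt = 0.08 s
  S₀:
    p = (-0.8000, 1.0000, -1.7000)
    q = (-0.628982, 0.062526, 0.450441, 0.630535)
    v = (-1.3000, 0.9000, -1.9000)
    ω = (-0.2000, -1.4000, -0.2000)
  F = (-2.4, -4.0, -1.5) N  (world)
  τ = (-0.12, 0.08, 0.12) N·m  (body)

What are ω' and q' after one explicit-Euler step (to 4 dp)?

gyro term ω×Iω = (-0.0224, 0.0040, -0.0056)
α = I⁻¹(τ − ω×Iω) = (-0.6971, 0.6333, 3.1400)
ω + α·dt = (-0.2558, -1.3493, 0.0512)
Hamilton product q⊗(0,ω) = (0.7692296, 0.9184572, 0.7669730, 0.1283482)
updated quaternion q' = (-0.5972, 0.0991, 0.4803, 0.6346)

ω' = (-0.2558, -1.3493, 0.0512)
q' = (-0.5972, 0.0991, 0.4803, 0.6346)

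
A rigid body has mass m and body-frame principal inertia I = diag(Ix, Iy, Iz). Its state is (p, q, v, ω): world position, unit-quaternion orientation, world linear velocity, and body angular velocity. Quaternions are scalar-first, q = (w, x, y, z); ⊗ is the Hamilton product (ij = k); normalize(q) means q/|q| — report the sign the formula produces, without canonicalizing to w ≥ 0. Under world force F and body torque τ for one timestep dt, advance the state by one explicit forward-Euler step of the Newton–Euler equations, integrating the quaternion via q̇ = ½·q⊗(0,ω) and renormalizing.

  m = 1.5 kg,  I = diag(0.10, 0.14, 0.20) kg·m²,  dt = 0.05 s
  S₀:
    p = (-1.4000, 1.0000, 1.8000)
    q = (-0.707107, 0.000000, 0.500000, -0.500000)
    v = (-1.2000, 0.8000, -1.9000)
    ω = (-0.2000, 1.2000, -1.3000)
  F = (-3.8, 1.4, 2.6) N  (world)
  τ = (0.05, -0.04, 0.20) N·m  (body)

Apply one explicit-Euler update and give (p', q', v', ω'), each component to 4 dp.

new position p' = (-1.4600, 1.0400, 1.7050)
v' = v + a·dt = (-1.3267, 0.8467, -1.8133)
ω×(Iω) gyroscopic = (-0.0936, -0.0260, -0.0096)
angular accel α = (1.4360, -0.1000, 1.0480)
new body rate ω' = (-0.1282, 1.1950, -1.2476)
2q̇ = q⊗(0,ω) = (-1.2500000, 0.0914214, -0.7485284, 1.0192391)
updated quaternion q' = (-0.7376, 0.0023, 0.4808, -0.4740)

p' = (-1.4600, 1.0400, 1.7050)
q' = (-0.7376, 0.0023, 0.4808, -0.4740)
v' = (-1.3267, 0.8467, -1.8133)
ω' = (-0.1282, 1.1950, -1.2476)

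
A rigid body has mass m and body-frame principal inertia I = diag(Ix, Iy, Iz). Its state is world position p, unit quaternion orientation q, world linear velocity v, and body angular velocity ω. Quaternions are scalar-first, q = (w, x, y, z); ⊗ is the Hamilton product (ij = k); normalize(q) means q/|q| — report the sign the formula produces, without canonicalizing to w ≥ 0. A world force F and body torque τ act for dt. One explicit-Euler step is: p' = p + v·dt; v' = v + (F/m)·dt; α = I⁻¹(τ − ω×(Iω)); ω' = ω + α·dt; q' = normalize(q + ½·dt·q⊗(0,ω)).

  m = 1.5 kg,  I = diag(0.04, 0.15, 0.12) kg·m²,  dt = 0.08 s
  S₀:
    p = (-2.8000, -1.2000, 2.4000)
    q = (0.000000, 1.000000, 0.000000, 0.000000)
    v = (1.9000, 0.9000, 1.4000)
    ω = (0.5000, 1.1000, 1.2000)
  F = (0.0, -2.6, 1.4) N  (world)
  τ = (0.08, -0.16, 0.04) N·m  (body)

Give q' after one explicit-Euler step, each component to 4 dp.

Hamilton product q⊗(0,ω) = (-0.5000000, 0.0000000, -1.2000000, 1.1000000)
q' = normalize(q + ½dt·q⊗(0,ω)) = (-0.0200, 0.9977, -0.0479, 0.0439)

q' = (-0.0200, 0.9977, -0.0479, 0.0439)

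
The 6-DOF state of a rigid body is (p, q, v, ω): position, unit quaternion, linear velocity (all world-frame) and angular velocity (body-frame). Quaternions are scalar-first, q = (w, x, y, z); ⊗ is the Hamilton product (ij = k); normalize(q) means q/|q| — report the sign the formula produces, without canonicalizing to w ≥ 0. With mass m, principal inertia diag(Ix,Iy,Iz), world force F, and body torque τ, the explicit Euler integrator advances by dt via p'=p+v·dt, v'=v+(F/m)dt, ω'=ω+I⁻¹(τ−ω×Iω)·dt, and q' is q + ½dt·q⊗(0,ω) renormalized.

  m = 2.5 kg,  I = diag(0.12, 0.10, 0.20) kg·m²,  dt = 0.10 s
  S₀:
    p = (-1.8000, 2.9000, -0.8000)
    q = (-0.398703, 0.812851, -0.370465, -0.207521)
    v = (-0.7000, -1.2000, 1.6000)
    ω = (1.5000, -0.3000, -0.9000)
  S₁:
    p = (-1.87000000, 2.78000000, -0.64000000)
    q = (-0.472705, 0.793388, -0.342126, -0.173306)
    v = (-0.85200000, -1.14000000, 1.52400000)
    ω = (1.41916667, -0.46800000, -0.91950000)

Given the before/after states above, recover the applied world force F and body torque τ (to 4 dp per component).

F = (-3.8000, 1.5000, -1.9000)
τ = (-0.0700, -0.0600, -0.0300)

Δω = ω₁−ω₀ = (-0.08083333, -0.16800000, -0.01950000)
applied torque τ = (-0.0700, -0.0600, -0.0300)
v₁ − v₀ = (-0.15200000, 0.06000000, -0.07600000)
m·(v₁−v₀)/dt = (-3.8000, 1.5000, -1.9000)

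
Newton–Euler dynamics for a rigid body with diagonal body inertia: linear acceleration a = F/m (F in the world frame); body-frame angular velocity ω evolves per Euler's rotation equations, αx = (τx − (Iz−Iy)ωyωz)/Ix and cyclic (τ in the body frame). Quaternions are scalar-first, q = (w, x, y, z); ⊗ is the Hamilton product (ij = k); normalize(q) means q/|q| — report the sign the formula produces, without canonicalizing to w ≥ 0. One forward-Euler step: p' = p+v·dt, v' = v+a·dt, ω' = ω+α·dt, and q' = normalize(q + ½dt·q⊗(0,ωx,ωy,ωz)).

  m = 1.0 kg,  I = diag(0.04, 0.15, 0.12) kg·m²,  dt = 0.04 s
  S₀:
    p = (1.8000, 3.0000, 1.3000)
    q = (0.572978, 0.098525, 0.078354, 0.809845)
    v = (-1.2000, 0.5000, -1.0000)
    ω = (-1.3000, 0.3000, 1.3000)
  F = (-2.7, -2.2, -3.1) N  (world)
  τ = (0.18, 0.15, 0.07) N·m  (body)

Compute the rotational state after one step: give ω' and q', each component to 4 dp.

gyro term ω×Iω = (-0.0117, 0.1352, -0.0429)
angular accel α = (4.7925, 0.0987, 0.9408)
ω' = ω + α·dt = (-1.1083, 0.3039, 1.3376)
Hamilton product q⊗(0,ω) = (-0.9482222, -0.8859647, -1.0089876, 0.8762891)
q + ½dt·q⊗(0,ω), renormalized = (0.5536, 0.0807, 0.0581, 0.8268)

ω' = (-1.1083, 0.3039, 1.3376)
q' = (0.5536, 0.0807, 0.0581, 0.8268)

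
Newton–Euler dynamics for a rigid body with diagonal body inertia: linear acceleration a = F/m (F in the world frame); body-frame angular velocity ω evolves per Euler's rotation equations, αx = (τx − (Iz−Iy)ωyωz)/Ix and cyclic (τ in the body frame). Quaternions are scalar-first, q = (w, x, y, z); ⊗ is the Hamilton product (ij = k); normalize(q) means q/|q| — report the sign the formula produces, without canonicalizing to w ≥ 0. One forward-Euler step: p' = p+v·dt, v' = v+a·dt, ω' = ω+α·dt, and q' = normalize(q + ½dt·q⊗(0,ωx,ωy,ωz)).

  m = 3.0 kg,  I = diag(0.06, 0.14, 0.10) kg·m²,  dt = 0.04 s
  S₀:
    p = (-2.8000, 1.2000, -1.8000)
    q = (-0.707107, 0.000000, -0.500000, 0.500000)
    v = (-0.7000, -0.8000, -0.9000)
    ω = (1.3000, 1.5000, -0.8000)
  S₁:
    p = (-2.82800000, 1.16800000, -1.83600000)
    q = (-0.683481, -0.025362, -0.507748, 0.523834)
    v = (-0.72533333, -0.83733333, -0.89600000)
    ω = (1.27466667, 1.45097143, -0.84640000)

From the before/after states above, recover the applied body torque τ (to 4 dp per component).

rate change Δω = (-0.02533333, -0.04902857, -0.04640000)
ω₀×(Iω₀) = (0.0480, 0.0416, 0.1560)
τ = I·(Δω/dt) + ω₀×(Iω₀) = (0.0100, -0.1300, 0.0400)

τ = (0.0100, -0.1300, 0.0400)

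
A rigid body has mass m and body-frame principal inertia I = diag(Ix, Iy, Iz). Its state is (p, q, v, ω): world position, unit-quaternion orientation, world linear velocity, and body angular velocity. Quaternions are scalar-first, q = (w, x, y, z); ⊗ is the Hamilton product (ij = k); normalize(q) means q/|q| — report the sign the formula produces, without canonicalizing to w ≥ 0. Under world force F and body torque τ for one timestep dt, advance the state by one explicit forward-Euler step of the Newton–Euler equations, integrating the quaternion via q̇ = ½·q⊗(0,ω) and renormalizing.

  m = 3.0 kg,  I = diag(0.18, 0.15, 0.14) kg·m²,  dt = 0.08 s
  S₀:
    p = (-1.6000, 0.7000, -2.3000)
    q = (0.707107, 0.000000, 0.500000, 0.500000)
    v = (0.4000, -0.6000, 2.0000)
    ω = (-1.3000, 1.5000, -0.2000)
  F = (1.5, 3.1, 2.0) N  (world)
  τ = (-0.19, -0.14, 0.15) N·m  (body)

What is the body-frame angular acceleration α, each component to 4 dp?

gyro term ω×Iω = (0.0030, 0.0104, 0.0585)
angular accel α = (-1.0722, -1.0027, 0.6536)

α = (-1.0722, -1.0027, 0.6536)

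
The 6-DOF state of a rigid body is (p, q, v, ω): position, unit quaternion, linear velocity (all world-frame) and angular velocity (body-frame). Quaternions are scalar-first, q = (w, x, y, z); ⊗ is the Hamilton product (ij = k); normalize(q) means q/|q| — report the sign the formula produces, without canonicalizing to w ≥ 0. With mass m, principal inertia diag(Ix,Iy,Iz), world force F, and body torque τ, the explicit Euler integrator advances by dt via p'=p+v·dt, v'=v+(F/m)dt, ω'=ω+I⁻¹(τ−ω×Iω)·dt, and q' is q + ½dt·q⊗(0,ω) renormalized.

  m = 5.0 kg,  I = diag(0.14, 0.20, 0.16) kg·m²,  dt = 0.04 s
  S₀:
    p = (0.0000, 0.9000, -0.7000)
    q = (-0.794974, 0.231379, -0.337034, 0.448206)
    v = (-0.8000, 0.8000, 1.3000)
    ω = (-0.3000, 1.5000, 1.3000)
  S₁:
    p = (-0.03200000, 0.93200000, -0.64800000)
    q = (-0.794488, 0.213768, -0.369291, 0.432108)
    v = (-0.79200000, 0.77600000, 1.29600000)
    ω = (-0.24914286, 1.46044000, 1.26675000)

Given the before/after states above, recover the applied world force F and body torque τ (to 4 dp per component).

F = (1.0000, -3.0000, -0.5000)
τ = (0.1000, -0.1900, -0.1600)

rate change Δω = (0.05085714, -0.03956000, -0.03325000)
τ = I·(Δω/dt) + ω₀×(Iω₀) = (0.1000, -0.1900, -0.1600)
Δv = v₁−v₀ = (0.00800000, -0.02400000, -0.00400000)
m·(v₁−v₀)/dt = (1.0000, -3.0000, -0.5000)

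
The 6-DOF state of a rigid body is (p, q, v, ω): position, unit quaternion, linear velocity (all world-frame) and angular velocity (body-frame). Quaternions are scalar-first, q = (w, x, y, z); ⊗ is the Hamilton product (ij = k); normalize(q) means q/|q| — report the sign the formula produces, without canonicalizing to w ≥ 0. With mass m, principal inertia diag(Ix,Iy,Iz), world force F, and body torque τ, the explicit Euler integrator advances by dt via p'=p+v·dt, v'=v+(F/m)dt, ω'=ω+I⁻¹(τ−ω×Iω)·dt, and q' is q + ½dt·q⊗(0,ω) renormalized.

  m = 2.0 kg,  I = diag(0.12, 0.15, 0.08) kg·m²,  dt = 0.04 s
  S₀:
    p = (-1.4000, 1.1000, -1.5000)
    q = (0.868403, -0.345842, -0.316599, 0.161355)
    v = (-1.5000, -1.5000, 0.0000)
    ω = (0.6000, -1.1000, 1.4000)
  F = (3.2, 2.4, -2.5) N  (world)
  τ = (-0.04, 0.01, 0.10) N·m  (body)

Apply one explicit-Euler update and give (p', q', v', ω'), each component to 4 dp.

p' = (-1.4600, 1.0400, -1.5000)
q' = (0.8605, -0.3405, -0.3239, 0.1969)
v' = (-1.4360, -1.4520, -0.0500)
ω' = (0.5507, -1.1063, 1.4599)

gyro term ω×Iω = (0.1078, 0.0336, -0.0198)
(τ − ω×Iω)/I = (-1.2317, -0.1573, 1.4975)
ω + α·dt = (0.5507, -1.1063, 1.4599)
Hamilton product q⊗(0,ω) = (-0.3666507, 0.2552937, -0.3742515, 1.7861498)
q' = normalize(q + ½dt·q⊗(0,ω)) = (0.8605, -0.3405, -0.3239, 0.1969)
p' = p + v·dt = (-1.4600, 1.0400, -1.5000)
v + (F/m)dt = (-1.4360, -1.4520, -0.0500)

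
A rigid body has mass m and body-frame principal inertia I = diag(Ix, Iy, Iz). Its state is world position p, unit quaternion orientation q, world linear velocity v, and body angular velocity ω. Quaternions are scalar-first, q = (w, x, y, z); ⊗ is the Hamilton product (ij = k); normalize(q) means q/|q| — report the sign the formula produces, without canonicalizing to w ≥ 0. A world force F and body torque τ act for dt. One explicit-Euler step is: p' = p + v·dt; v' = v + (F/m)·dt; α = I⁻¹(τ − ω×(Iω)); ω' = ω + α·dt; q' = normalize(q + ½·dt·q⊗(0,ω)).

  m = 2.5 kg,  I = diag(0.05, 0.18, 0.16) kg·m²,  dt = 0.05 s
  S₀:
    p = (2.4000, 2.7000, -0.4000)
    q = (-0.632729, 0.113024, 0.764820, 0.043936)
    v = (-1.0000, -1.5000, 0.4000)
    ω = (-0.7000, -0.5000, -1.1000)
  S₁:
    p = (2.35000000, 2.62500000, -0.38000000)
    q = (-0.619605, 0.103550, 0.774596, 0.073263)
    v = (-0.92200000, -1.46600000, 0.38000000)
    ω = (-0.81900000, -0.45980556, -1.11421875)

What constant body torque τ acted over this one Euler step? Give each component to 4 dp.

τ = (-0.1300, 0.0600, 0.0000)

Δω = ω₁−ω₀ = (-0.11900000, 0.04019444, -0.01421875)
applied torque τ = (-0.1300, 0.0600, 0.0000)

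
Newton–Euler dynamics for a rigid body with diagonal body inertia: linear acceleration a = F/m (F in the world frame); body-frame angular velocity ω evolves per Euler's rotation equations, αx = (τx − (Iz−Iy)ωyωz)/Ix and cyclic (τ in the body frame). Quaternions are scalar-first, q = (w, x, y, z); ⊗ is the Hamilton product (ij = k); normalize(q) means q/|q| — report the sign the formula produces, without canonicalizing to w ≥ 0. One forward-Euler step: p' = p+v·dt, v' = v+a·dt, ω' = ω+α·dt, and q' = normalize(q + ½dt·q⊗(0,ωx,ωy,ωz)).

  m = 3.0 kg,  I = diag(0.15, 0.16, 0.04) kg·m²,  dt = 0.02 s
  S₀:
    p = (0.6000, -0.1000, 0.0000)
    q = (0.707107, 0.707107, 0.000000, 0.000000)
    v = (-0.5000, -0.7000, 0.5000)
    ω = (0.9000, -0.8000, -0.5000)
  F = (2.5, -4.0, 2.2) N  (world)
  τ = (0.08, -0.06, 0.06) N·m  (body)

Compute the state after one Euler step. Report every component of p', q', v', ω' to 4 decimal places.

p' = p + v·dt = (0.5900, -0.1140, 0.0100)
new velocity v' = (-0.4833, -0.7267, 0.5147)
precession coupling ω×(Iω) = (-0.0480, -0.0495, -0.0072)
angular accel α = (0.8533, -0.0656, 1.6800)
ω + α·dt = (0.9171, -0.8013, -0.4664)
2q̇ = q⊗(0,ω) = (-0.6363963, 0.6363963, -0.2121321, -0.9192391)
q' = normalize(q + ½dt·q⊗(0,ω)) = (0.7007, 0.7134, -0.0021, -0.0092)

p' = (0.5900, -0.1140, 0.0100)
q' = (0.7007, 0.7134, -0.0021, -0.0092)
v' = (-0.4833, -0.7267, 0.5147)
ω' = (0.9171, -0.8013, -0.4664)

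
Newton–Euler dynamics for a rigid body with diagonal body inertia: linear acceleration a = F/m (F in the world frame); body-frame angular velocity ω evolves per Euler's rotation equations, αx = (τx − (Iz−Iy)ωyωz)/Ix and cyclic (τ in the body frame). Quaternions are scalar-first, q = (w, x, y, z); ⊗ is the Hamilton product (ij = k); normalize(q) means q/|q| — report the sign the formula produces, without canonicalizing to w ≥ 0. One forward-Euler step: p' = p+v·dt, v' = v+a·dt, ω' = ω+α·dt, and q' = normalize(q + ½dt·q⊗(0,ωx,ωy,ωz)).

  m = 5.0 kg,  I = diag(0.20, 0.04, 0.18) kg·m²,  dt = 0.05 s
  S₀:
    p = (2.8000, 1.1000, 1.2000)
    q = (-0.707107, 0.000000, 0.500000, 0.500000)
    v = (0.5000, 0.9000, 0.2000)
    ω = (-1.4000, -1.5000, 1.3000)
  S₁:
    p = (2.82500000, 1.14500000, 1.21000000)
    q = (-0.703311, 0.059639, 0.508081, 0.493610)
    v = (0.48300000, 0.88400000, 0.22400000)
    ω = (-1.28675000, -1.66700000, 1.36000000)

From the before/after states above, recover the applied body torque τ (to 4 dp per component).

τ = (0.1800, -0.1700, -0.1200)

rate change Δω = (0.11325000, -0.16700000, 0.06000000)
precession coupling = (-0.2730, -0.0364, -0.3360)
applied torque τ = (0.1800, -0.1700, -0.1200)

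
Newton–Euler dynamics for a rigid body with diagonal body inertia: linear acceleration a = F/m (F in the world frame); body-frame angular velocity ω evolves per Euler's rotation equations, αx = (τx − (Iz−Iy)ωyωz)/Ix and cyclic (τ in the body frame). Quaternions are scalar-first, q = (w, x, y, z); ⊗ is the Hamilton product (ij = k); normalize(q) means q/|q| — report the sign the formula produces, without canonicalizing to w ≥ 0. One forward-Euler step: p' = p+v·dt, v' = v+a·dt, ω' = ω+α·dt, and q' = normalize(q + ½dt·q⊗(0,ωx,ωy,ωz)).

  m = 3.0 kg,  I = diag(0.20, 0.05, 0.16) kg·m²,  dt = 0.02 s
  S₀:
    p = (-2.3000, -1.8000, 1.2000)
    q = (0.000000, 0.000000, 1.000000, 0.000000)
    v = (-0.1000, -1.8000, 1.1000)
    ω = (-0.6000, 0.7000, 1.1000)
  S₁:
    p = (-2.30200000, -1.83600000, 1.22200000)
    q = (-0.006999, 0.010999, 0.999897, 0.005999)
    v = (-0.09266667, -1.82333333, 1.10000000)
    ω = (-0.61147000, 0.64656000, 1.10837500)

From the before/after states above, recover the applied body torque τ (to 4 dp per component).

ω₁ − ω₀ = (-0.01147000, -0.05344000, 0.00837500)
τ = I·(Δω/dt) + ω₀×(Iω₀) = (-0.0300, -0.1600, 0.1300)

τ = (-0.0300, -0.1600, 0.1300)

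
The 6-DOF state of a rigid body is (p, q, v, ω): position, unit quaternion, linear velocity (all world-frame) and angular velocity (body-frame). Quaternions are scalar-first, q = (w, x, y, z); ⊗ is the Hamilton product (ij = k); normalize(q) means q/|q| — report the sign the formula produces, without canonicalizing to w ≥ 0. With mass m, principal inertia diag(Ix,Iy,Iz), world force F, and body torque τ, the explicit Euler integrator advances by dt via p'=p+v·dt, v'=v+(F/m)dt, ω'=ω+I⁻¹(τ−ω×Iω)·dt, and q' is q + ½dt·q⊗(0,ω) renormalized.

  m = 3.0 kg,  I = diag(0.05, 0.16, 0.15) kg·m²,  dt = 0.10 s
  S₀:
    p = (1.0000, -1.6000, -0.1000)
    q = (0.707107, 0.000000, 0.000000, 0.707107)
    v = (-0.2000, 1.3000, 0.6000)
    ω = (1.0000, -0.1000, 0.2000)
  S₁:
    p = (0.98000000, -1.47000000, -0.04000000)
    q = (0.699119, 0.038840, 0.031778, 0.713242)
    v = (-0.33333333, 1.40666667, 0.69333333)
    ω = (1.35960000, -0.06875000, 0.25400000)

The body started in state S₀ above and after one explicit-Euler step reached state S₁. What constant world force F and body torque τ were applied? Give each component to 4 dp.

ω₁ − ω₀ = (0.35960000, 0.03125000, 0.05400000)
gyro term ω₀×Iω₀ = (0.0002, -0.0200, -0.0110)
applied torque τ = (0.1800, 0.0300, 0.0700)
velocity change Δv = (-0.13333333, 0.10666667, 0.09333333)
m·(v₁−v₀)/dt = (-4.0000, 3.2000, 2.8000)

F = (-4.0000, 3.2000, 2.8000)
τ = (0.1800, 0.0300, 0.0700)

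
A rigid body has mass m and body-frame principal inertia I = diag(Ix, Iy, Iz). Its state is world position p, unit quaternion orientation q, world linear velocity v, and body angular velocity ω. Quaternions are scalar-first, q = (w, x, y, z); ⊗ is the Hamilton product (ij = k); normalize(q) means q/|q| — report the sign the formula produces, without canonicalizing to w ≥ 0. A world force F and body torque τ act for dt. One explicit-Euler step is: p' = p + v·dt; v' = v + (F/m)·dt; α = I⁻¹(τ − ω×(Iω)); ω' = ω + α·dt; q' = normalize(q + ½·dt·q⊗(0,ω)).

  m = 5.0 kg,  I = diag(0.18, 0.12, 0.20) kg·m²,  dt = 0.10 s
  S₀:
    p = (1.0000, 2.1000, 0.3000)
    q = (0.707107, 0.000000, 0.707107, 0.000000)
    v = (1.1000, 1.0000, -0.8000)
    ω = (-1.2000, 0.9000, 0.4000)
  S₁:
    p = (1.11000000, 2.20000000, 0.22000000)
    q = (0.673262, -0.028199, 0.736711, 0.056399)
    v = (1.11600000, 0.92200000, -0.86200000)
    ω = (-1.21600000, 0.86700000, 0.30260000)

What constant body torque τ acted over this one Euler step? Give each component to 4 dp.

rate change Δω = (-0.01600000, -0.03300000, -0.09740000)
I·α + gyro = (0.0000, -0.0300, -0.1300)

τ = (0.0000, -0.0300, -0.1300)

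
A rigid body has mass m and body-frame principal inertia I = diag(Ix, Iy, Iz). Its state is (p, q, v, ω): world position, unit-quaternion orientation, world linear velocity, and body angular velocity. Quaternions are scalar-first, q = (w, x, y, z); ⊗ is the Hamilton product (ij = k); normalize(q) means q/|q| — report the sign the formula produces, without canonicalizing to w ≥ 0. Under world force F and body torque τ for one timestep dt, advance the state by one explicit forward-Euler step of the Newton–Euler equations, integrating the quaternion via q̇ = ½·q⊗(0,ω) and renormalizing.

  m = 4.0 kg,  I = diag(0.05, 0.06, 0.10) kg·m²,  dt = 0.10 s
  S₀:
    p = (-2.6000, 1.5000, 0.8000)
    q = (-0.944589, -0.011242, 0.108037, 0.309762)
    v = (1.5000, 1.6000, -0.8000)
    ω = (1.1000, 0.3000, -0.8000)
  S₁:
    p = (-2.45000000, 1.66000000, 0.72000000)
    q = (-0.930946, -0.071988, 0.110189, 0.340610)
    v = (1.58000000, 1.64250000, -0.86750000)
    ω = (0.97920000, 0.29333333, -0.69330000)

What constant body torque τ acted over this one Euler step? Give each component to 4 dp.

ω₁ − ω₀ = (-0.12080000, -0.00666667, 0.10670000)
τ = I·(Δω/dt) + ω₀×(Iω₀) = (-0.0700, 0.0400, 0.1100)

τ = (-0.0700, 0.0400, 0.1100)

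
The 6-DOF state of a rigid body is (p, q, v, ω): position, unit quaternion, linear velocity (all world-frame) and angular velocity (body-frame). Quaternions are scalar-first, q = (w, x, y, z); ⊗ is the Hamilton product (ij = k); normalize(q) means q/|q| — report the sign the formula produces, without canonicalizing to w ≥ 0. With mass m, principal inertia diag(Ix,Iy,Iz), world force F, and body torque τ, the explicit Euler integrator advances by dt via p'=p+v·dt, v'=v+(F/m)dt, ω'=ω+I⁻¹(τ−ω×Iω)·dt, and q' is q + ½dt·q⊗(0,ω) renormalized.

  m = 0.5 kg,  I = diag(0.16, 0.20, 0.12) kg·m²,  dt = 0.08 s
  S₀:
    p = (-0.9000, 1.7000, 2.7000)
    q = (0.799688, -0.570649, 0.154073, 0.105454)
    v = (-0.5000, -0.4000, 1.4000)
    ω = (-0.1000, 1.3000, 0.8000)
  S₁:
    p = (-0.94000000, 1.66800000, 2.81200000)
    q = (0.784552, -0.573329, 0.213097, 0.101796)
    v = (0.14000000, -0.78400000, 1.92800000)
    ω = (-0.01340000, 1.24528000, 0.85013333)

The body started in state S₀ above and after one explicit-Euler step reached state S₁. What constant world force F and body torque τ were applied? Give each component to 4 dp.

F = (4.0000, -2.4000, 3.3000)
τ = (0.0900, -0.1400, 0.0700)

rate change Δω = (0.08660000, -0.05472000, 0.05013333)
gyro term ω₀×Iω₀ = (-0.0832, -0.0032, -0.0052)
I·α + gyro = (0.0900, -0.1400, 0.0700)
Δv = v₁−v₀ = (0.64000000, -0.38400000, 0.52800000)
applied force F = (4.0000, -2.4000, 3.3000)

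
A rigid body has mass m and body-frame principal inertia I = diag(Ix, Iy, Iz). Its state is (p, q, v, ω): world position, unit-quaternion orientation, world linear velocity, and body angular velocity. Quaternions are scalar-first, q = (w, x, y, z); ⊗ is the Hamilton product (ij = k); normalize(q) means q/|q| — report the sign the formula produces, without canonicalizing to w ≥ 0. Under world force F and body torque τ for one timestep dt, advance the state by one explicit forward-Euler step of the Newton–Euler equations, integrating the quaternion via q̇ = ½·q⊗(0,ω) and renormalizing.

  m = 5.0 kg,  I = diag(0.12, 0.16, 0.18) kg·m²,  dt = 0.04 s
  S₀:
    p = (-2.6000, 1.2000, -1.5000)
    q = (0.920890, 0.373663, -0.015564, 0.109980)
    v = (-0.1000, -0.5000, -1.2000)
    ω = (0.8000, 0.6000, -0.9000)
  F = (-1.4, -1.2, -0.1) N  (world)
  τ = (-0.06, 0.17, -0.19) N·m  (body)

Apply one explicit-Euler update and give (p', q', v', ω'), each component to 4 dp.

a = (-0.2800, -0.2400, -0.0200)
new position p' = (-2.6040, 1.1800, -1.5480)
v + (F/m)dt = (-0.1112, -0.5096, -1.2008)
precession coupling ω×(Iω) = (-0.0108, 0.0432, 0.0192)
(τ − ω×Iω)/I = (-0.4100, 0.7925, -1.1622)
ω' = ω + α·dt = (0.7836, 0.6317, -0.9465)
q⊗(0,ω) = (-0.1906100, 0.6847316, 0.9768147, -0.5921520)
updated quaternion q' = (0.9167, 0.3872, 0.0040, 0.0981)

p' = (-2.6040, 1.1800, -1.5480)
q' = (0.9167, 0.3872, 0.0040, 0.0981)
v' = (-0.1112, -0.5096, -1.2008)
ω' = (0.7836, 0.6317, -0.9465)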